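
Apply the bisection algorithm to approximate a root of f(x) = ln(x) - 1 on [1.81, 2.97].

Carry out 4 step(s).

f(x) = ln(x) - 1
Initial interval: [1.81, 2.97]

Iteration 1:
  c_1 = (1.810000 + 2.970000)/2 = 2.390000
  f(c_1) = f(2.390000) = -0.128707
  f(a) × f(c) ≥ 0, new interval: [2.390000, 2.970000]
Iteration 2:
  c_2 = (2.390000 + 2.970000)/2 = 2.680000
  f(c_2) = f(2.680000) = -0.014183
  f(a) × f(c) ≥ 0, new interval: [2.680000, 2.970000]
Iteration 3:
  c_3 = (2.680000 + 2.970000)/2 = 2.825000
  f(c_3) = f(2.825000) = 0.038508
  f(a) × f(c) < 0, new interval: [2.680000, 2.825000]
Iteration 4:
  c_4 = (2.680000 + 2.825000)/2 = 2.752500
  f(c_4) = f(2.752500) = 0.012510
  f(a) × f(c) < 0, new interval: [2.680000, 2.752500]

After 4 iteration(s), the approximation is c_4 = 2.752500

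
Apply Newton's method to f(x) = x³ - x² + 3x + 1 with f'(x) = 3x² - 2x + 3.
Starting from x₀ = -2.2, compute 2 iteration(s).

f(x) = x³ - x² + 3x + 1
f'(x) = 3x² - 2x + 3
x₀ = -2.2

Newton-Raphson formula: x_{n+1} = x_n - f(x_n)/f'(x_n)

Iteration 1:
  f(-2.200000) = -21.088000
  f'(-2.200000) = 21.920000
  x_1 = -2.200000 - (-21.088000)/21.920000 = -1.237956
Iteration 2:
  f(-1.237956) = -6.143616
  f'(-1.237956) = 10.073519
  x_2 = -1.237956 - (-6.143616)/10.073519 = -0.628078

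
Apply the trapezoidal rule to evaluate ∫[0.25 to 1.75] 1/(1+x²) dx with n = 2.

f(x) = 1/(1+x²)
a = 0.25, b = 1.75, n = 2
h = (b - a)/n = 0.750000

Trapezoidal rule: (h/2)[f(x₀) + 2f(x₁) + 2f(x₂) + ... + f(xₙ)]

x_0 = 0.2500, f(x_0) = 0.941176, coefficient = 1
x_1 = 1.0000, f(x_1) = 0.500000, coefficient = 2
x_2 = 1.7500, f(x_2) = 0.246154, coefficient = 1

I ≈ (0.750000/2) × 2.187330 = 0.820249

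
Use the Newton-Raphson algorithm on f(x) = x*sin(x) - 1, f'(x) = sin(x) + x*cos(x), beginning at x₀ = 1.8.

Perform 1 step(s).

f(x) = x*sin(x) - 1
f'(x) = sin(x) + x*cos(x)
x₀ = 1.8

Newton-Raphson formula: x_{n+1} = x_n - f(x_n)/f'(x_n)

Iteration 1:
  f(1.800000) = 0.752926
  f'(1.800000) = 0.564884
  x_1 = 1.800000 - 0.752926/0.564884 = 0.467114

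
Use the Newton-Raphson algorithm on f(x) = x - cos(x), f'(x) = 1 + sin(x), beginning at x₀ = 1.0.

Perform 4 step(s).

f(x) = x - cos(x)
f'(x) = 1 + sin(x)
x₀ = 1.0

Newton-Raphson formula: x_{n+1} = x_n - f(x_n)/f'(x_n)

Iteration 1:
  f(1.000000) = 0.459698
  f'(1.000000) = 1.841471
  x_1 = 1.000000 - 0.459698/1.841471 = 0.750364
Iteration 2:
  f(0.750364) = 0.018923
  f'(0.750364) = 1.681905
  x_2 = 0.750364 - 0.018923/1.681905 = 0.739113
Iteration 3:
  f(0.739113) = 0.000046
  f'(0.739113) = 1.673633
  x_3 = 0.739113 - 0.000046/1.673633 = 0.739085
Iteration 4:
  f(0.739085) = 0.000000
  f'(0.739085) = 1.673612
  x_4 = 0.739085 - 0.000000/1.673612 = 0.739085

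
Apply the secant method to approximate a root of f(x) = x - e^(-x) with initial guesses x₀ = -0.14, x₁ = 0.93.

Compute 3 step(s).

f(x) = x - e^(-x)
x₀ = -0.14, x₁ = 0.93

Secant formula: x_{n+1} = x_n - f(x_n)(x_n - x_{n-1})/(f(x_n) - f(x_{n-1}))

Iteration 1:
  f(-0.140000) = -1.290274
  f(0.930000) = 0.535446
  x_2 = 0.930000 - 0.535446×(0.930000 - (-0.140000))/(0.535446 - (-1.290274))
       = 0.616191
Iteration 2:
  f(0.930000) = 0.535446
  f(0.616191) = 0.076194
  x_3 = 0.616191 - 0.076194×(0.616191 - 0.930000)/(0.076194 - 0.535446)
       = 0.564128
Iteration 3:
  f(0.616191) = 0.076194
  f(0.564128) = -0.004729
  x_4 = 0.564128 - (-0.004729)×(0.564128 - 0.616191)/(-0.004729 - 0.076194)
       = 0.567170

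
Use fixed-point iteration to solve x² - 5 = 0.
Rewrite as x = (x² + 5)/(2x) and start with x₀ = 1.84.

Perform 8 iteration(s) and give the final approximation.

Equation: x² - 5 = 0
Fixed-point form: x = (x² + 5)/(2x)
x₀ = 1.84

x_1 = g(1.840000) = 2.278696
x_2 = g(2.278696) = 2.236467
x_3 = g(2.236467) = 2.236068
x_4 = g(2.236068) = 2.236068
x_5 = g(2.236068) = 2.236068
x_6 = g(2.236068) = 2.236068
x_7 = g(2.236068) = 2.236068
x_8 = g(2.236068) = 2.236068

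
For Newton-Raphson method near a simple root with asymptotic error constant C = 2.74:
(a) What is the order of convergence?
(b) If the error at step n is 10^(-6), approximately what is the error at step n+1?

(a) Newton-Raphson has quadratic (order 2) convergence near simple roots.
    This means |e_{n+1}| ≈ C|e_n|².

(b) With |e_n| = 10^(-6) and C = 2.74:
    |e_{n+1}| ≈ 2.74 × (10^(-6))² = 2.74 × 10^(-12)

(a) 2 (quadratic); (b) |e_{n+1}| ≈ 2.740e-12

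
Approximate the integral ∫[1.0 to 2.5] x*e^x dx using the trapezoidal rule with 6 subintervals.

f(x) = x*e^x
a = 1.0, b = 2.5, n = 6
h = (b - a)/n = 0.250000

Trapezoidal rule: (h/2)[f(x₀) + 2f(x₁) + 2f(x₂) + ... + f(xₙ)]

x_0 = 1.0000, f(x_0) = 2.718282, coefficient = 1
x_1 = 1.2500, f(x_1) = 4.362929, coefficient = 2
x_2 = 1.5000, f(x_2) = 6.722534, coefficient = 2
x_3 = 1.7500, f(x_3) = 10.070555, coefficient = 2
x_4 = 2.0000, f(x_4) = 14.778112, coefficient = 2
x_5 = 2.2500, f(x_5) = 21.347406, coefficient = 2
x_6 = 2.5000, f(x_6) = 30.456235, coefficient = 1

I ≈ (0.250000/2) × 147.737586 = 18.467198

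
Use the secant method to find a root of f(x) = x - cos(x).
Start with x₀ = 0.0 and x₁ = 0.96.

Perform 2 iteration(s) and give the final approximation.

f(x) = x - cos(x)
x₀ = 0.0, x₁ = 0.96

Secant formula: x_{n+1} = x_n - f(x_n)(x_n - x_{n-1})/(f(x_n) - f(x_{n-1}))

Iteration 1:
  f(0.000000) = -1.000000
  f(0.960000) = 0.386480
  x_2 = 0.960000 - 0.386480×(0.960000 - 0.000000)/(0.386480 - (-1.000000))
       = 0.692401
Iteration 2:
  f(0.960000) = 0.386480
  f(0.692401) = -0.077315
  x_3 = 0.692401 - (-0.077315)×(0.692401 - 0.960000)/(-0.077315 - 0.386480)
       = 0.737010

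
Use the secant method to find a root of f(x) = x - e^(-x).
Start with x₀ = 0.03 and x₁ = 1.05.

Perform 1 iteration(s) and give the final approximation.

f(x) = x - e^(-x)
x₀ = 0.03, x₁ = 1.05

Secant formula: x_{n+1} = x_n - f(x_n)(x_n - x_{n-1})/(f(x_n) - f(x_{n-1}))

Iteration 1:
  f(0.030000) = -0.940446
  f(1.050000) = 0.700062
  x_2 = 1.050000 - 0.700062×(1.050000 - 0.030000)/(0.700062 - (-0.940446))
       = 0.614730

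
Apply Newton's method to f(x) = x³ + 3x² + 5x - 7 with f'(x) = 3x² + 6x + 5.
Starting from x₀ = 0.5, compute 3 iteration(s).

f(x) = x³ + 3x² + 5x - 7
f'(x) = 3x² + 6x + 5
x₀ = 0.5

Newton-Raphson formula: x_{n+1} = x_n - f(x_n)/f'(x_n)

Iteration 1:
  f(0.500000) = -3.625000
  f'(0.500000) = 8.750000
  x_1 = 0.500000 - (-3.625000)/8.750000 = 0.914286
Iteration 2:
  f(0.914286) = 0.843452
  f'(0.914286) = 12.993469
  x_2 = 0.914286 - 0.843452/12.993469 = 0.849372
Iteration 3:
  f(0.849372) = 0.023926
  f'(0.849372) = 12.260532
  x_3 = 0.849372 - 0.023926/12.260532 = 0.847421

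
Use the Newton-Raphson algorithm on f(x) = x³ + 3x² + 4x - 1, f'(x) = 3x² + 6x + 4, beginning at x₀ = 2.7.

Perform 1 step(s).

f(x) = x³ + 3x² + 4x - 1
f'(x) = 3x² + 6x + 4
x₀ = 2.7

Newton-Raphson formula: x_{n+1} = x_n - f(x_n)/f'(x_n)

Iteration 1:
  f(2.700000) = 51.353000
  f'(2.700000) = 42.070000
  x_1 = 2.700000 - 51.353000/42.070000 = 1.479344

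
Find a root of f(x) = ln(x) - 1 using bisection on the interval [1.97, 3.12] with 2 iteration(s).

f(x) = ln(x) - 1
Initial interval: [1.97, 3.12]

Iteration 1:
  c_1 = (1.970000 + 3.120000)/2 = 2.545000
  f(c_1) = f(2.545000) = -0.065869
  f(a) × f(c) ≥ 0, new interval: [2.545000, 3.120000]
Iteration 2:
  c_2 = (2.545000 + 3.120000)/2 = 2.832500
  f(c_2) = f(2.832500) = 0.041160
  f(a) × f(c) < 0, new interval: [2.545000, 2.832500]

After 2 iteration(s), the approximation is c_2 = 2.832500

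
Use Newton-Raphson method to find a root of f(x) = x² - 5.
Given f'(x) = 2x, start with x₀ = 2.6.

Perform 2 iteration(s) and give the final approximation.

f(x) = x² - 5
f'(x) = 2x
x₀ = 2.6

Newton-Raphson formula: x_{n+1} = x_n - f(x_n)/f'(x_n)

Iteration 1:
  f(2.600000) = 1.760000
  f'(2.600000) = 5.200000
  x_1 = 2.600000 - 1.760000/5.200000 = 2.261538
Iteration 2:
  f(2.261538) = 0.114556
  f'(2.261538) = 4.523077
  x_2 = 2.261538 - 0.114556/4.523077 = 2.236211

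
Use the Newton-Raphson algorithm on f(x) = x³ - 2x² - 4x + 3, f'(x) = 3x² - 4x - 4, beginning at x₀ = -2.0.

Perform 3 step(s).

f(x) = x³ - 2x² - 4x + 3
f'(x) = 3x² - 4x - 4
x₀ = -2.0

Newton-Raphson formula: x_{n+1} = x_n - f(x_n)/f'(x_n)

Iteration 1:
  f(-2.000000) = -5.000000
  f'(-2.000000) = 16.000000
  x_1 = -2.000000 - (-5.000000)/16.000000 = -1.687500
Iteration 2:
  f(-1.687500) = -0.750732
  f'(-1.687500) = 11.292969
  x_2 = -1.687500 - (-0.750732)/11.292969 = -1.621022
Iteration 3:
  f(-1.621022) = -0.030918
  f'(-1.621022) = 10.367227
  x_3 = -1.621022 - (-0.030918)/10.367227 = -1.618040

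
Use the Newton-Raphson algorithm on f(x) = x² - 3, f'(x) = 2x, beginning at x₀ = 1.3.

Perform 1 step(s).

f(x) = x² - 3
f'(x) = 2x
x₀ = 1.3

Newton-Raphson formula: x_{n+1} = x_n - f(x_n)/f'(x_n)

Iteration 1:
  f(1.300000) = -1.310000
  f'(1.300000) = 2.600000
  x_1 = 1.300000 - (-1.310000)/2.600000 = 1.803846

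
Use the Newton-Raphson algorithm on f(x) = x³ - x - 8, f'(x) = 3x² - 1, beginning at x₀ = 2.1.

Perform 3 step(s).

f(x) = x³ - x - 8
f'(x) = 3x² - 1
x₀ = 2.1

Newton-Raphson formula: x_{n+1} = x_n - f(x_n)/f'(x_n)

Iteration 1:
  f(2.100000) = -0.839000
  f'(2.100000) = 12.230000
  x_1 = 2.100000 - (-0.839000)/12.230000 = 2.168602
Iteration 2:
  f(2.168602) = 0.029972
  f'(2.168602) = 13.108501
  x_2 = 2.168602 - 0.029972/13.108501 = 2.166315
Iteration 3:
  f(2.166315) = 0.000034
  f'(2.166315) = 13.078767
  x_3 = 2.166315 - 0.000034/13.078767 = 2.166313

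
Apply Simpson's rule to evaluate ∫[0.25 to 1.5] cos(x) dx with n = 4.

f(x) = cos(x)
a = 0.25, b = 1.5, n = 4
h = (b - a)/n = 0.312500

Simpson's rule: (h/3)[f(x₀) + 4f(x₁) + 2f(x₂) + ... + f(xₙ)]

x_0 = 0.2500, f(x_0) = 0.968912, coefficient = 1
x_1 = 0.5625, f(x_1) = 0.845924, coefficient = 4
x_2 = 0.8750, f(x_2) = 0.640997, coefficient = 2
x_3 = 1.1875, f(x_3) = 0.373980, coefficient = 4
x_4 = 1.5000, f(x_4) = 0.070737, coefficient = 1

I ≈ (0.312500/3) × 7.201260 = 0.750131
Exact value: 0.750091
Error: 0.000040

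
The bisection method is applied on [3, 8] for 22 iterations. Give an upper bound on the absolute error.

Bisection error bound: |error| ≤ (b-a)/2^n
|error| ≤ (8 - 3)/2^22 = 5/2^22
|error| ≤ 0.0000011921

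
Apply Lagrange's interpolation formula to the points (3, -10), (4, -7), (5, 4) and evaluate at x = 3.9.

Lagrange interpolation formula:
P(x) = Σ yᵢ × Lᵢ(x)
where Lᵢ(x) = Π_{j≠i} (x - xⱼ)/(xᵢ - xⱼ)

L_0(3.9) = (3.9 - 4)/(3 - 4) × (3.9 - 5)/(3 - 5) = 0.055000
L_1(3.9) = (3.9 - 3)/(4 - 3) × (3.9 - 5)/(4 - 5) = 0.990000
L_2(3.9) = (3.9 - 3)/(5 - 3) × (3.9 - 4)/(5 - 4) = -0.045000

P(3.9) = (-10)×L_0(3.9) + (-7)×L_1(3.9) + 4×L_2(3.9)
P(3.9) = -7.660000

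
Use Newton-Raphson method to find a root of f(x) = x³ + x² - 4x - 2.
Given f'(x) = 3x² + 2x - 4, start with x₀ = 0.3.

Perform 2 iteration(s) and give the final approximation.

f(x) = x³ + x² - 4x - 2
f'(x) = 3x² + 2x - 4
x₀ = 0.3

Newton-Raphson formula: x_{n+1} = x_n - f(x_n)/f'(x_n)

Iteration 1:
  f(0.300000) = -3.083000
  f'(0.300000) = -3.130000
  x_1 = 0.300000 - (-3.083000)/(-3.130000) = -0.684984
Iteration 2:
  f(-0.684984) = 0.887743
  f'(-0.684984) = -3.962359
  x_2 = -0.684984 - 0.887743/(-3.962359) = -0.460940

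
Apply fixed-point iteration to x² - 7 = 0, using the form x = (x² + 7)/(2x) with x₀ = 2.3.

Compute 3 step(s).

Equation: x² - 7 = 0
Fixed-point form: x = (x² + 7)/(2x)
x₀ = 2.3

x_1 = g(2.300000) = 2.671739
x_2 = g(2.671739) = 2.645878
x_3 = g(2.645878) = 2.645751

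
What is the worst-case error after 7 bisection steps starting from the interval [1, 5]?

Bisection error bound: |error| ≤ (b-a)/2^n
|error| ≤ (5 - 1)/2^7 = 4/2^7
|error| ≤ 0.0312500000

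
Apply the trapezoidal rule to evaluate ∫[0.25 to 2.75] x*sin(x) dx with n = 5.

f(x) = x*sin(x)
a = 0.25, b = 2.75, n = 5
h = (b - a)/n = 0.500000

Trapezoidal rule: (h/2)[f(x₀) + 2f(x₁) + 2f(x₂) + ... + f(xₙ)]

x_0 = 0.2500, f(x_0) = 0.061851, coefficient = 1
x_1 = 0.7500, f(x_1) = 0.511229, coefficient = 2
x_2 = 1.2500, f(x_2) = 1.186231, coefficient = 2
x_3 = 1.7500, f(x_3) = 1.721975, coefficient = 2
x_4 = 2.2500, f(x_4) = 1.750665, coefficient = 2
x_5 = 2.7500, f(x_5) = 1.049568, coefficient = 1

I ≈ (0.500000/2) × 11.451619 = 2.862905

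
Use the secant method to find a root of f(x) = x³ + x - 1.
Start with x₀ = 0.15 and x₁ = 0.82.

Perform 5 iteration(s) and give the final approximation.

f(x) = x³ + x - 1
x₀ = 0.15, x₁ = 0.82

Secant formula: x_{n+1} = x_n - f(x_n)(x_n - x_{n-1})/(f(x_n) - f(x_{n-1}))

Iteration 1:
  f(0.150000) = -0.846625
  f(0.820000) = 0.371368
  x_2 = 0.820000 - 0.371368×(0.820000 - 0.150000)/(0.371368 - (-0.846625))
       = 0.615716
Iteration 2:
  f(0.820000) = 0.371368
  f(0.615716) = -0.150862
  x_3 = 0.615716 - (-0.150862)×(0.615716 - 0.820000)/(-0.150862 - 0.371368)
       = 0.674730
Iteration 3:
  f(0.615716) = -0.150862
  f(0.674730) = -0.018093
  x_4 = 0.674730 - (-0.018093)×(0.674730 - 0.615716)/(-0.018093 - (-0.150862))
       = 0.682772
Iteration 4:
  f(0.674730) = -0.018093
  f(0.682772) = 0.001064
  x_5 = 0.682772 - 0.001064×(0.682772 - 0.674730)/(0.001064 - (-0.018093))
       = 0.682325
Iteration 5:
  f(0.682772) = 0.001064
  f(0.682325) = -0.000007
  x_6 = 0.682325 - (-0.000007)×(0.682325 - 0.682772)/(-0.000007 - 0.001064)
       = 0.682328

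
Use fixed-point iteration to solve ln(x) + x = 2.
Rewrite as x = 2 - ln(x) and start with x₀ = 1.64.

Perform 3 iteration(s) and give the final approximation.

Equation: ln(x) + x = 2
Fixed-point form: x = 2 - ln(x)
x₀ = 1.64

x_1 = g(1.640000) = 1.505304
x_2 = g(1.505304) = 1.591005
x_3 = g(1.591005) = 1.535634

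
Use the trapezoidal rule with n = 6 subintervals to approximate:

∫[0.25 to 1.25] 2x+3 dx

f(x) = 2x+3
a = 0.25, b = 1.25, n = 6
h = (b - a)/n = 0.166667

Trapezoidal rule: (h/2)[f(x₀) + 2f(x₁) + 2f(x₂) + ... + f(xₙ)]

x_0 = 0.2500, f(x_0) = 3.500000, coefficient = 1
x_1 = 0.4167, f(x_1) = 3.833333, coefficient = 2
x_2 = 0.5833, f(x_2) = 4.166667, coefficient = 2
x_3 = 0.7500, f(x_3) = 4.500000, coefficient = 2
x_4 = 0.9167, f(x_4) = 4.833333, coefficient = 2
x_5 = 1.0833, f(x_5) = 5.166667, coefficient = 2
x_6 = 1.2500, f(x_6) = 5.500000, coefficient = 1

I ≈ (0.166667/2) × 54.000000 = 4.500000
Exact value: 4.500000
Error: 0.000000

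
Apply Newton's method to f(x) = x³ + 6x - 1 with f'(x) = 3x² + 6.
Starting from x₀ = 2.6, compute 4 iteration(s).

f(x) = x³ + 6x - 1
f'(x) = 3x² + 6
x₀ = 2.6

Newton-Raphson formula: x_{n+1} = x_n - f(x_n)/f'(x_n)

Iteration 1:
  f(2.600000) = 32.176000
  f'(2.600000) = 26.280000
  x_1 = 2.600000 - 32.176000/26.280000 = 1.375647
Iteration 2:
  f(1.375647) = 9.857161
  f'(1.375647) = 11.677213
  x_2 = 1.375647 - 9.857161/11.677213 = 0.531510
Iteration 3:
  f(0.531510) = 2.339216
  f'(0.531510) = 6.847510
  x_3 = 0.531510 - 2.339216/6.847510 = 0.189895
Iteration 4:
  f(0.189895) = 0.146217
  f'(0.189895) = 6.108180
  x_4 = 0.189895 - 0.146217/6.108180 = 0.165957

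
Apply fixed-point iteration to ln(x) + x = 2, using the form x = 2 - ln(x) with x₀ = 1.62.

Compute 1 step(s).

Equation: ln(x) + x = 2
Fixed-point form: x = 2 - ln(x)
x₀ = 1.62

x_1 = g(1.620000) = 1.517574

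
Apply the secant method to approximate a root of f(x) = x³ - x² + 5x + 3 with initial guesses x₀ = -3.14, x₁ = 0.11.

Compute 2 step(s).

f(x) = x³ - x² + 5x + 3
x₀ = -3.14, x₁ = 0.11

Secant formula: x_{n+1} = x_n - f(x_n)(x_n - x_{n-1})/(f(x_n) - f(x_{n-1}))

Iteration 1:
  f(-3.140000) = -53.518744
  f(0.110000) = 3.539231
  x_2 = 0.110000 - 3.539231×(0.110000 - (-3.140000))/(3.539231 - (-53.518744))
       = -0.091593
Iteration 2:
  f(0.110000) = 3.539231
  f(-0.091593) = 2.532876
  x_3 = -0.091593 - 2.532876×(-0.091593 - 0.110000)/(2.532876 - 3.539231)
       = -0.598980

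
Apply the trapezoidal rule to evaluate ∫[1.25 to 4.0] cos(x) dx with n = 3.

f(x) = cos(x)
a = 1.25, b = 4.0, n = 3
h = (b - a)/n = 0.916667

Trapezoidal rule: (h/2)[f(x₀) + 2f(x₁) + 2f(x₂) + ... + f(xₙ)]

x_0 = 1.2500, f(x_0) = 0.315322, coefficient = 1
x_1 = 2.1667, f(x_1) = -0.561229, coefficient = 2
x_2 = 3.0833, f(x_2) = -0.998303, coefficient = 2
x_3 = 4.0000, f(x_3) = -0.653644, coefficient = 1

I ≈ (0.916667/2) × -3.457387 = -1.584636
Exact value: -1.705787
Error: 0.121152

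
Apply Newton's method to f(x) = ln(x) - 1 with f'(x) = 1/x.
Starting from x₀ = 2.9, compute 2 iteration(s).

f(x) = ln(x) - 1
f'(x) = 1/x
x₀ = 2.9

Newton-Raphson formula: x_{n+1} = x_n - f(x_n)/f'(x_n)

Iteration 1:
  f(2.900000) = 0.064711
  f'(2.900000) = 0.344828
  x_1 = 2.900000 - 0.064711/0.344828 = 2.712339
Iteration 2:
  f(2.712339) = -0.002189
  f'(2.712339) = 0.368685
  x_2 = 2.712339 - (-0.002189)/0.368685 = 2.718275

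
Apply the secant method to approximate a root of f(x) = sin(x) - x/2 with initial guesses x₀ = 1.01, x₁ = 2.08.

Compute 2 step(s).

f(x) = sin(x) - x/2
x₀ = 1.01, x₁ = 2.08

Secant formula: x_{n+1} = x_n - f(x_n)(x_n - x_{n-1})/(f(x_n) - f(x_{n-1}))

Iteration 1:
  f(1.010000) = 0.341832
  f(2.080000) = -0.166867
  x_2 = 2.080000 - (-0.166867)×(2.080000 - 1.010000)/(-0.166867 - 0.341832)
       = 1.729011
Iteration 2:
  f(2.080000) = -0.166867
  f(1.729011) = 0.123005
  x_3 = 1.729011 - 0.123005×(1.729011 - 2.080000)/(0.123005 - (-0.166867))
       = 1.877950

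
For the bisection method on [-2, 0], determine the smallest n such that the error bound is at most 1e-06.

We need (b-a)/2^n ≤ 1e-06
(0 - (-2))/2^n ≤ 1e-06
2/2^n ≤ 1e-06
2^n ≥ 2000000
n ≥ log₂(2000000) = 20.93
n ≥ 21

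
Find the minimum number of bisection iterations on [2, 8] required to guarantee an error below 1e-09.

We need (b-a)/2^n ≤ 1e-09
(8 - 2)/2^n ≤ 1e-09
6/2^n ≤ 1e-09
2^n ≥ 6000000000
n ≥ log₂(6000000000) = 32.48
n ≥ 33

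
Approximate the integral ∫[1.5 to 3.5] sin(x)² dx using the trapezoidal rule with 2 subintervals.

f(x) = sin(x)²
a = 1.5, b = 3.5, n = 2
h = (b - a)/n = 1.000000

Trapezoidal rule: (h/2)[f(x₀) + 2f(x₁) + 2f(x₂) + ... + f(xₙ)]

x_0 = 1.5000, f(x_0) = 0.994996, coefficient = 1
x_1 = 2.5000, f(x_1) = 0.358169, coefficient = 2
x_2 = 3.5000, f(x_2) = 0.123049, coefficient = 1

I ≈ (1.000000/2) × 1.834383 = 0.917191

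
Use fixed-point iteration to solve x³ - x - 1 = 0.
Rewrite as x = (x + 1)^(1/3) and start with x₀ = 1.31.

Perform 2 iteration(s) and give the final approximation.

Equation: x³ - x - 1 = 0
Fixed-point form: x = (x + 1)^(1/3)
x₀ = 1.31

x_1 = g(1.310000) = 1.321916
x_2 = g(1.321916) = 1.324186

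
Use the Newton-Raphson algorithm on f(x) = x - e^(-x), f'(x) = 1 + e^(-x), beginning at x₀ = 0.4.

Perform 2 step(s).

f(x) = x - e^(-x)
f'(x) = 1 + e^(-x)
x₀ = 0.4

Newton-Raphson formula: x_{n+1} = x_n - f(x_n)/f'(x_n)

Iteration 1:
  f(0.400000) = -0.270320
  f'(0.400000) = 1.670320
  x_1 = 0.400000 - (-0.270320)/1.670320 = 0.561837
Iteration 2:
  f(0.561837) = -0.008323
  f'(0.561837) = 1.570161
  x_2 = 0.561837 - (-0.008323)/1.570161 = 0.567138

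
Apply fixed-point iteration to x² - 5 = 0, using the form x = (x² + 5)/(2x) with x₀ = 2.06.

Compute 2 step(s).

Equation: x² - 5 = 0
Fixed-point form: x = (x² + 5)/(2x)
x₀ = 2.06

x_1 = g(2.060000) = 2.243592
x_2 = g(2.243592) = 2.236081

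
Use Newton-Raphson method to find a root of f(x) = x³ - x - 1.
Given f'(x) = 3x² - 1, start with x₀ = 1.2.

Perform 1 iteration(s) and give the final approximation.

f(x) = x³ - x - 1
f'(x) = 3x² - 1
x₀ = 1.2

Newton-Raphson formula: x_{n+1} = x_n - f(x_n)/f'(x_n)

Iteration 1:
  f(1.200000) = -0.472000
  f'(1.200000) = 3.320000
  x_1 = 1.200000 - (-0.472000)/3.320000 = 1.342169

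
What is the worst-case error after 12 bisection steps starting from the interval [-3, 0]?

Bisection error bound: |error| ≤ (b-a)/2^n
|error| ≤ (0 - (-3))/2^12 = 3/2^12
|error| ≤ 0.0007324219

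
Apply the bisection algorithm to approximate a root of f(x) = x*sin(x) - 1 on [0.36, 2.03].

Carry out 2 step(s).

f(x) = x*sin(x) - 1
Initial interval: [0.36, 2.03]

Iteration 1:
  c_1 = (0.360000 + 2.030000)/2 = 1.195000
  f(c_1) = f(1.195000) = 0.111608
  f(a) × f(c) < 0, new interval: [0.360000, 1.195000]
Iteration 2:
  c_2 = (0.360000 + 1.195000)/2 = 0.777500
  f(c_2) = f(0.777500) = -0.454584
  f(a) × f(c) ≥ 0, new interval: [0.777500, 1.195000]

After 2 iteration(s), the approximation is c_2 = 0.777500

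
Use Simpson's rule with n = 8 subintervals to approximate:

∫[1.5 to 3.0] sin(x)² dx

f(x) = sin(x)²
a = 1.5, b = 3.0, n = 8
h = (b - a)/n = 0.187500

Simpson's rule: (h/3)[f(x₀) + 4f(x₁) + 2f(x₂) + ... + f(xₙ)]

x_0 = 1.5000, f(x_0) = 0.994996, coefficient = 1
x_1 = 1.6875, f(x_1) = 0.986442, coefficient = 4
x_2 = 1.8750, f(x_2) = 0.910280, coefficient = 2
x_3 = 2.0625, f(x_3) = 0.777095, coefficient = 4
x_4 = 2.2500, f(x_4) = 0.605398, coefficient = 2
x_5 = 2.4375, f(x_5) = 0.419052, coefficient = 4
x_6 = 2.6250, f(x_6) = 0.243957, coefficient = 2
x_7 = 2.8125, f(x_7) = 0.104448, coefficient = 4
x_8 = 3.0000, f(x_8) = 0.019915, coefficient = 1

I ≈ (0.187500/3) × 13.682330 = 0.855146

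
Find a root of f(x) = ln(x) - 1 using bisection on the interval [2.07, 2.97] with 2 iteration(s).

f(x) = ln(x) - 1
Initial interval: [2.07, 2.97]

Iteration 1:
  c_1 = (2.070000 + 2.970000)/2 = 2.520000
  f(c_1) = f(2.520000) = -0.075741
  f(a) × f(c) ≥ 0, new interval: [2.520000, 2.970000]
Iteration 2:
  c_2 = (2.520000 + 2.970000)/2 = 2.745000
  f(c_2) = f(2.745000) = 0.009781
  f(a) × f(c) < 0, new interval: [2.520000, 2.745000]

After 2 iteration(s), the approximation is c_2 = 2.745000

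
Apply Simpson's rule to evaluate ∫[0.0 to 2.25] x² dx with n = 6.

f(x) = x²
a = 0.0, b = 2.25, n = 6
h = (b - a)/n = 0.375000

Simpson's rule: (h/3)[f(x₀) + 4f(x₁) + 2f(x₂) + ... + f(xₙ)]

x_0 = 0.0000, f(x_0) = 0.000000, coefficient = 1
x_1 = 0.3750, f(x_1) = 0.140625, coefficient = 4
x_2 = 0.7500, f(x_2) = 0.562500, coefficient = 2
x_3 = 1.1250, f(x_3) = 1.265625, coefficient = 4
x_4 = 1.5000, f(x_4) = 2.250000, coefficient = 2
x_5 = 1.8750, f(x_5) = 3.515625, coefficient = 4
x_6 = 2.2500, f(x_6) = 5.062500, coefficient = 1

I ≈ (0.375000/3) × 30.375000 = 3.796875
Exact value: 3.796875
Error: 0.000000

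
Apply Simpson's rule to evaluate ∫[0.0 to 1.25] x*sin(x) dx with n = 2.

f(x) = x*sin(x)
a = 0.0, b = 1.25, n = 2
h = (b - a)/n = 0.625000

Simpson's rule: (h/3)[f(x₀) + 4f(x₁) + 2f(x₂) + ... + f(xₙ)]

x_0 = 0.0000, f(x_0) = 0.000000, coefficient = 1
x_1 = 0.6250, f(x_1) = 0.365686, coefficient = 4
x_2 = 1.2500, f(x_2) = 1.186231, coefficient = 1

I ≈ (0.625000/3) × 2.648974 = 0.551870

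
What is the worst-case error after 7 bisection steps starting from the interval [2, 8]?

Bisection error bound: |error| ≤ (b-a)/2^n
|error| ≤ (8 - 2)/2^7 = 6/2^7
|error| ≤ 0.0468750000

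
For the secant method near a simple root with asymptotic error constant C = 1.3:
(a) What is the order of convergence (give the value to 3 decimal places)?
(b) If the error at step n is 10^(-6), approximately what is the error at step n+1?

(a) Secant method has superlinear convergence with order φ = (1+√5)/2 ≈ 1.618.
    This means |e_{n+1}| ≈ C|e_n|^1.618.

(b) With |e_n| = 10^(-6) and C = 1.3:
    |e_{n+1}| ≈ 1.3 × (10^(-6))^1.618 = 1.3 × 10^(-9.71)

(a) ≈ 1.618 (golden ratio); (b) |e_{n+1}| ≈ 2.545e-10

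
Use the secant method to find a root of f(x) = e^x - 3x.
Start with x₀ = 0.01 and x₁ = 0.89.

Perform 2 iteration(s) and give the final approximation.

f(x) = e^x - 3x
x₀ = 0.01, x₁ = 0.89

Secant formula: x_{n+1} = x_n - f(x_n)(x_n - x_{n-1})/(f(x_n) - f(x_{n-1}))

Iteration 1:
  f(0.010000) = 0.980050
  f(0.890000) = -0.234870
  x_2 = 0.890000 - (-0.234870)×(0.890000 - 0.010000)/(-0.234870 - 0.980050)
       = 0.719877
Iteration 2:
  f(0.890000) = -0.234870
  f(0.719877) = -0.105450
  x_3 = 0.719877 - (-0.105450)×(0.719877 - 0.890000)/(-0.105450 - (-0.234870))
       = 0.581262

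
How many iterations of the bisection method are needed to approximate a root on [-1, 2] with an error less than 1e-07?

We need (b-a)/2^n ≤ 1e-07
(2 - (-1))/2^n ≤ 1e-07
3/2^n ≤ 1e-07
2^n ≥ 30000000
n ≥ log₂(30000000) = 24.84
n ≥ 25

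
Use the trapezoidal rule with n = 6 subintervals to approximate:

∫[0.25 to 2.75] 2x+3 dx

f(x) = 2x+3
a = 0.25, b = 2.75, n = 6
h = (b - a)/n = 0.416667

Trapezoidal rule: (h/2)[f(x₀) + 2f(x₁) + 2f(x₂) + ... + f(xₙ)]

x_0 = 0.2500, f(x_0) = 3.500000, coefficient = 1
x_1 = 0.6667, f(x_1) = 4.333333, coefficient = 2
x_2 = 1.0833, f(x_2) = 5.166667, coefficient = 2
x_3 = 1.5000, f(x_3) = 6.000000, coefficient = 2
x_4 = 1.9167, f(x_4) = 6.833333, coefficient = 2
x_5 = 2.3333, f(x_5) = 7.666667, coefficient = 2
x_6 = 2.7500, f(x_6) = 8.500000, coefficient = 1

I ≈ (0.416667/2) × 72.000000 = 15.000000
Exact value: 15.000000
Error: 0.000000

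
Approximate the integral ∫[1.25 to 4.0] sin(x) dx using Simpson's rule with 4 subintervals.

f(x) = sin(x)
a = 1.25, b = 4.0, n = 4
h = (b - a)/n = 0.687500

Simpson's rule: (h/3)[f(x₀) + 4f(x₁) + 2f(x₂) + ... + f(xₙ)]

x_0 = 1.2500, f(x_0) = 0.948985, coefficient = 1
x_1 = 1.9375, f(x_1) = 0.933514, coefficient = 4
x_2 = 2.6250, f(x_2) = 0.493920, coefficient = 2
x_3 = 3.3125, f(x_3) = -0.170077, coefficient = 4
x_4 = 4.0000, f(x_4) = -0.756802, coefficient = 1

I ≈ (0.687500/3) × 4.233774 = 0.970240
Exact value: 0.968966
Error: 0.001274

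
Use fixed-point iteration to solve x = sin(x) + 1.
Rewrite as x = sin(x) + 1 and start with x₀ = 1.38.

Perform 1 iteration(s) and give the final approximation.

Equation: x = sin(x) + 1
Fixed-point form: x = sin(x) + 1
x₀ = 1.38

x_1 = g(1.380000) = 1.981854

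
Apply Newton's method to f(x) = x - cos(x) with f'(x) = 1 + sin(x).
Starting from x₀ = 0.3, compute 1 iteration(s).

f(x) = x - cos(x)
f'(x) = 1 + sin(x)
x₀ = 0.3

Newton-Raphson formula: x_{n+1} = x_n - f(x_n)/f'(x_n)

Iteration 1:
  f(0.300000) = -0.655336
  f'(0.300000) = 1.295520
  x_1 = 0.300000 - (-0.655336)/1.295520 = 0.805848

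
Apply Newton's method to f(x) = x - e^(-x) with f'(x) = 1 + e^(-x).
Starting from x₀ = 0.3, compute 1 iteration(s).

f(x) = x - e^(-x)
f'(x) = 1 + e^(-x)
x₀ = 0.3

Newton-Raphson formula: x_{n+1} = x_n - f(x_n)/f'(x_n)

Iteration 1:
  f(0.300000) = -0.440818
  f'(0.300000) = 1.740818
  x_1 = 0.300000 - (-0.440818)/1.740818 = 0.553225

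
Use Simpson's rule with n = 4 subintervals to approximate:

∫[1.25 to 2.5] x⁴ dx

f(x) = x⁴
a = 1.25, b = 2.5, n = 4
h = (b - a)/n = 0.312500

Simpson's rule: (h/3)[f(x₀) + 4f(x₁) + 2f(x₂) + ... + f(xₙ)]

x_0 = 1.2500, f(x_0) = 2.441406, coefficient = 1
x_1 = 1.5625, f(x_1) = 5.960464, coefficient = 4
x_2 = 1.8750, f(x_2) = 12.359619, coefficient = 2
x_3 = 2.1875, f(x_3) = 22.897720, coefficient = 4
x_4 = 2.5000, f(x_4) = 39.062500, coefficient = 1

I ≈ (0.312500/3) × 181.655884 = 18.922488
Exact value: 18.920898
Error: 0.001589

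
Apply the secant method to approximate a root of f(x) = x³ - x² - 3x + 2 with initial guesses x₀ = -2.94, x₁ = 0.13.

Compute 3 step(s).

f(x) = x³ - x² - 3x + 2
x₀ = -2.94, x₁ = 0.13

Secant formula: x_{n+1} = x_n - f(x_n)(x_n - x_{n-1})/(f(x_n) - f(x_{n-1}))

Iteration 1:
  f(-2.940000) = -23.235784
  f(0.130000) = 1.595297
  x_2 = 0.130000 - 1.595297×(0.130000 - (-2.940000))/(1.595297 - (-23.235784))
       = -0.067235
Iteration 2:
  f(0.130000) = 1.595297
  f(-0.067235) = 2.196881
  x_3 = -0.067235 - 2.196881×(-0.067235 - 0.130000)/(2.196881 - 1.595297)
       = 0.653034
Iteration 3:
  f(-0.067235) = 2.196881
  f(0.653034) = -0.107066
  x_4 = 0.653034 - (-0.107066)×(0.653034 - (-0.067235))/(-0.107066 - 2.196881)
       = 0.619562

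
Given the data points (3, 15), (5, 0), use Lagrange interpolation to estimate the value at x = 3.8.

Lagrange interpolation formula:
P(x) = Σ yᵢ × Lᵢ(x)
where Lᵢ(x) = Π_{j≠i} (x - xⱼ)/(xᵢ - xⱼ)

L_0(3.8) = (3.8 - 5)/(3 - 5) = 0.600000
L_1(3.8) = (3.8 - 3)/(5 - 3) = 0.400000

P(3.8) = 15×L_0(3.8) + 0×L_1(3.8)
P(3.8) = 9.000000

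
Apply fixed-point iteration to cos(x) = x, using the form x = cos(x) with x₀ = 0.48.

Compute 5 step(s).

Equation: cos(x) = x
Fixed-point form: x = cos(x)
x₀ = 0.48

x_1 = g(0.480000) = 0.886995
x_2 = g(0.886995) = 0.631744
x_3 = g(0.631744) = 0.806999
x_4 = g(0.806999) = 0.691669
x_5 = g(0.691669) = 0.770182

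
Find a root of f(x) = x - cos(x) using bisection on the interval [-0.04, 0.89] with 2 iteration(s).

f(x) = x - cos(x)
Initial interval: [-0.04, 0.89]

Iteration 1:
  c_1 = (-0.040000 + 0.890000)/2 = 0.425000
  f(c_1) = f(0.425000) = -0.486039
  f(a) × f(c) ≥ 0, new interval: [0.425000, 0.890000]
Iteration 2:
  c_2 = (0.425000 + 0.890000)/2 = 0.657500
  f(c_2) = f(0.657500) = -0.134023
  f(a) × f(c) ≥ 0, new interval: [0.657500, 0.890000]

After 2 iteration(s), the approximation is c_2 = 0.657500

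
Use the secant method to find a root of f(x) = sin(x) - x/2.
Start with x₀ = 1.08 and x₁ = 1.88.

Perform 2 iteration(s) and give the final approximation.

f(x) = sin(x) - x/2
x₀ = 1.08, x₁ = 1.88

Secant formula: x_{n+1} = x_n - f(x_n)(x_n - x_{n-1})/(f(x_n) - f(x_{n-1}))

Iteration 1:
  f(1.080000) = 0.341958
  f(1.880000) = 0.012576
  x_2 = 1.880000 - 0.012576×(1.880000 - 1.080000)/(0.012576 - 0.341958)
       = 1.910545
Iteration 2:
  f(1.880000) = 0.012576
  f(1.910545) = -0.012434
  x_3 = 1.910545 - (-0.012434)×(1.910545 - 1.880000)/(-0.012434 - 0.012576)
       = 1.895359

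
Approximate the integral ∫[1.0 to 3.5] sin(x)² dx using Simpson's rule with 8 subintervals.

f(x) = sin(x)²
a = 1.0, b = 3.5, n = 8
h = (b - a)/n = 0.312500

Simpson's rule: (h/3)[f(x₀) + 4f(x₁) + 2f(x₂) + ... + f(xₙ)]

x_0 = 1.0000, f(x_0) = 0.708073, coefficient = 1
x_1 = 1.3125, f(x_1) = 0.934754, coefficient = 4
x_2 = 1.6250, f(x_2) = 0.997065, coefficient = 2
x_3 = 1.9375, f(x_3) = 0.871449, coefficient = 4
x_4 = 2.2500, f(x_4) = 0.605398, coefficient = 2
x_5 = 2.5625, f(x_5) = 0.299499, coefficient = 4
x_6 = 2.8750, f(x_6) = 0.069404, coefficient = 2
x_7 = 3.1875, f(x_7) = 0.002106, coefficient = 4
x_8 = 3.5000, f(x_8) = 0.123049, coefficient = 1

I ≈ (0.312500/3) × 12.606084 = 1.313134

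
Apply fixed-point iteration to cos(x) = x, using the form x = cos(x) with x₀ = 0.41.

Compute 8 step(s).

Equation: cos(x) = x
Fixed-point form: x = cos(x)
x₀ = 0.41

x_1 = g(0.410000) = 0.917121
x_2 = g(0.917121) = 0.608108
x_3 = g(0.608108) = 0.820730
x_4 = g(0.820730) = 0.681687
x_5 = g(0.681687) = 0.776511
x_6 = g(0.776511) = 0.713363
x_7 = g(0.713363) = 0.756165
x_8 = g(0.756165) = 0.727472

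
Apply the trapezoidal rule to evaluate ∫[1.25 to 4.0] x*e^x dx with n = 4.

f(x) = x*e^x
a = 1.25, b = 4.0, n = 4
h = (b - a)/n = 0.687500

Trapezoidal rule: (h/2)[f(x₀) + 2f(x₁) + 2f(x₂) + ... + f(xₙ)]

x_0 = 1.2500, f(x_0) = 4.362929, coefficient = 1
x_1 = 1.9375, f(x_1) = 13.448916, coefficient = 2
x_2 = 2.6250, f(x_2) = 36.237007, coefficient = 2
x_3 = 3.3125, f(x_3) = 90.940295, coefficient = 2
x_4 = 4.0000, f(x_4) = 218.392600, coefficient = 1

I ≈ (0.687500/2) × 504.007964 = 173.252738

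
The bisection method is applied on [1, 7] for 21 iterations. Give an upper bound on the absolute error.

Bisection error bound: |error| ≤ (b-a)/2^n
|error| ≤ (7 - 1)/2^21 = 6/2^21
|error| ≤ 0.0000028610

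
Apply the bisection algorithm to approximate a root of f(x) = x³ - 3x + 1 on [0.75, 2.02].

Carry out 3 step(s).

f(x) = x³ - 3x + 1
Initial interval: [0.75, 2.02]

Iteration 1:
  c_1 = (0.750000 + 2.020000)/2 = 1.385000
  f(c_1) = f(1.385000) = -0.498258
  f(a) × f(c) ≥ 0, new interval: [1.385000, 2.020000]
Iteration 2:
  c_2 = (1.385000 + 2.020000)/2 = 1.702500
  f(c_2) = f(1.702500) = 0.827207
  f(a) × f(c) < 0, new interval: [1.385000, 1.702500]
Iteration 3:
  c_3 = (1.385000 + 1.702500)/2 = 1.543750
  f(c_3) = f(1.543750) = 0.047760
  f(a) × f(c) < 0, new interval: [1.385000, 1.543750]

After 3 iteration(s), the approximation is c_3 = 1.543750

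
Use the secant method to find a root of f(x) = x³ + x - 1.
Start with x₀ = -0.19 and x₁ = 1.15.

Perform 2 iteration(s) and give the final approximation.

f(x) = x³ + x - 1
x₀ = -0.19, x₁ = 1.15

Secant formula: x_{n+1} = x_n - f(x_n)(x_n - x_{n-1})/(f(x_n) - f(x_{n-1}))

Iteration 1:
  f(-0.190000) = -1.196859
  f(1.150000) = 1.670875
  x_2 = 1.150000 - 1.670875×(1.150000 - (-0.190000))/(1.670875 - (-1.196859))
       = 0.369254
Iteration 2:
  f(1.150000) = 1.670875
  f(0.369254) = -0.580399
  x_3 = 0.369254 - (-0.580399)×(0.369254 - 1.150000)/(-0.580399 - 1.670875)
       = 0.570537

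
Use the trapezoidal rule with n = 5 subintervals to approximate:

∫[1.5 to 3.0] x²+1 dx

f(x) = x²+1
a = 1.5, b = 3.0, n = 5
h = (b - a)/n = 0.300000

Trapezoidal rule: (h/2)[f(x₀) + 2f(x₁) + 2f(x₂) + ... + f(xₙ)]

x_0 = 1.5000, f(x_0) = 3.250000, coefficient = 1
x_1 = 1.8000, f(x_1) = 4.240000, coefficient = 2
x_2 = 2.1000, f(x_2) = 5.410000, coefficient = 2
x_3 = 2.4000, f(x_3) = 6.760000, coefficient = 2
x_4 = 2.7000, f(x_4) = 8.290000, coefficient = 2
x_5 = 3.0000, f(x_5) = 10.000000, coefficient = 1

I ≈ (0.300000/2) × 62.650000 = 9.397500
Exact value: 9.375000
Error: 0.022500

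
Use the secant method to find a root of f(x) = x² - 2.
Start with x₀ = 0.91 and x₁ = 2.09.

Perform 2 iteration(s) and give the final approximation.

f(x) = x² - 2
x₀ = 0.91, x₁ = 2.09

Secant formula: x_{n+1} = x_n - f(x_n)(x_n - x_{n-1})/(f(x_n) - f(x_{n-1}))

Iteration 1:
  f(0.910000) = -1.171900
  f(2.090000) = 2.368100
  x_2 = 2.090000 - 2.368100×(2.090000 - 0.910000)/(2.368100 - (-1.171900))
       = 1.300633
Iteration 2:
  f(2.090000) = 2.368100
  f(1.300633) = -0.308353
  x_3 = 1.300633 - (-0.308353)×(1.300633 - 2.090000)/(-0.308353 - 2.368100)
       = 1.391576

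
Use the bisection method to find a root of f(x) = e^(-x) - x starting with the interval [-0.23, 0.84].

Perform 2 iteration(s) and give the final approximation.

f(x) = e^(-x) - x
Initial interval: [-0.23, 0.84]

Iteration 1:
  c_1 = (-0.230000 + 0.840000)/2 = 0.305000
  f(c_1) = f(0.305000) = 0.432123
  f(a) × f(c) ≥ 0, new interval: [0.305000, 0.840000]
Iteration 2:
  c_2 = (0.305000 + 0.840000)/2 = 0.572500
  f(c_2) = f(0.572500) = -0.008387
  f(a) × f(c) < 0, new interval: [0.305000, 0.572500]

After 2 iteration(s), the approximation is c_2 = 0.572500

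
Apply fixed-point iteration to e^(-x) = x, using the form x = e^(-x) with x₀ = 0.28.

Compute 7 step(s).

Equation: e^(-x) = x
Fixed-point form: x = e^(-x)
x₀ = 0.28

x_1 = g(0.280000) = 0.755784
x_2 = g(0.755784) = 0.469642
x_3 = g(0.469642) = 0.625226
x_4 = g(0.625226) = 0.535141
x_5 = g(0.535141) = 0.585587
x_6 = g(0.585587) = 0.556779
x_7 = g(0.556779) = 0.573052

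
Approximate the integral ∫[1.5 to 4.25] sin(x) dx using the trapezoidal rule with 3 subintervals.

f(x) = sin(x)
a = 1.5, b = 4.25, n = 3
h = (b - a)/n = 0.916667

Trapezoidal rule: (h/2)[f(x₀) + 2f(x₁) + 2f(x₂) + ... + f(xₙ)]

x_0 = 1.5000, f(x_0) = 0.997495, coefficient = 1
x_1 = 2.4167, f(x_1) = 0.663080, coefficient = 2
x_2 = 3.3333, f(x_2) = -0.190568, coefficient = 2
x_3 = 4.2500, f(x_3) = -0.894989, coefficient = 1

I ≈ (0.916667/2) × 1.047530 = 0.480118
Exact value: 0.516825
Error: 0.036707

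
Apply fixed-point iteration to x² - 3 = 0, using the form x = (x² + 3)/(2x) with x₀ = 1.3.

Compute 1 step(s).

Equation: x² - 3 = 0
Fixed-point form: x = (x² + 3)/(2x)
x₀ = 1.3

x_1 = g(1.300000) = 1.803846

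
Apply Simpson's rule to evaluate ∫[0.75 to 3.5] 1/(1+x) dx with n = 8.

f(x) = 1/(1+x)
a = 0.75, b = 3.5, n = 8
h = (b - a)/n = 0.343750

Simpson's rule: (h/3)[f(x₀) + 4f(x₁) + 2f(x₂) + ... + f(xₙ)]

x_0 = 0.7500, f(x_0) = 0.571429, coefficient = 1
x_1 = 1.0938, f(x_1) = 0.477612, coefficient = 4
x_2 = 1.4375, f(x_2) = 0.410256, coefficient = 2
x_3 = 1.7812, f(x_3) = 0.359551, coefficient = 4
x_4 = 2.1250, f(x_4) = 0.320000, coefficient = 2
x_5 = 2.4688, f(x_5) = 0.288288, coefficient = 4
x_6 = 2.8125, f(x_6) = 0.262295, coefficient = 2
x_7 = 3.1562, f(x_7) = 0.240602, coefficient = 4
x_8 = 3.5000, f(x_8) = 0.222222, coefficient = 1

I ≈ (0.343750/3) × 8.242963 = 0.944506
Exact value: 0.944462
Error: 0.000045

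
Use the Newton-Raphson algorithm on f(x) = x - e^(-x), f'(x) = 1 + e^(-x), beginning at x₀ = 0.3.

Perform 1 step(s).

f(x) = x - e^(-x)
f'(x) = 1 + e^(-x)
x₀ = 0.3

Newton-Raphson formula: x_{n+1} = x_n - f(x_n)/f'(x_n)

Iteration 1:
  f(0.300000) = -0.440818
  f'(0.300000) = 1.740818
  x_1 = 0.300000 - (-0.440818)/1.740818 = 0.553225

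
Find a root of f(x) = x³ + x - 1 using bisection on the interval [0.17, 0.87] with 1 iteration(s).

f(x) = x³ + x - 1
Initial interval: [0.17, 0.87]

Iteration 1:
  c_1 = (0.170000 + 0.870000)/2 = 0.520000
  f(c_1) = f(0.520000) = -0.339392
  f(a) × f(c) ≥ 0, new interval: [0.520000, 0.870000]

After 1 iteration(s), the approximation is c_1 = 0.520000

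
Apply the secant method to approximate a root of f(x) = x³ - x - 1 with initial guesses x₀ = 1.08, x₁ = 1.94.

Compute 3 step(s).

f(x) = x³ - x - 1
x₀ = 1.08, x₁ = 1.94

Secant formula: x_{n+1} = x_n - f(x_n)(x_n - x_{n-1})/(f(x_n) - f(x_{n-1}))

Iteration 1:
  f(1.080000) = -0.820288
  f(1.940000) = 4.361384
  x_2 = 1.940000 - 4.361384×(1.940000 - 1.080000)/(4.361384 - (-0.820288))
       = 1.216143
Iteration 2:
  f(1.940000) = 4.361384
  f(1.216143) = -0.417463
  x_3 = 1.216143 - (-0.417463)×(1.216143 - 1.940000)/(-0.417463 - 4.361384)
       = 1.279376
Iteration 3:
  f(1.216143) = -0.417463
  f(1.279376) = -0.185288
  x_4 = 1.279376 - (-0.185288)×(1.279376 - 1.216143)/(-0.185288 - (-0.417463))
       = 1.329840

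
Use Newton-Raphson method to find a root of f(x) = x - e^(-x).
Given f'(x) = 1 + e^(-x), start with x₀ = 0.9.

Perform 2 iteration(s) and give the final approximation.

f(x) = x - e^(-x)
f'(x) = 1 + e^(-x)
x₀ = 0.9

Newton-Raphson formula: x_{n+1} = x_n - f(x_n)/f'(x_n)

Iteration 1:
  f(0.900000) = 0.493430
  f'(0.900000) = 1.406570
  x_1 = 0.900000 - 0.493430/1.406570 = 0.549196
Iteration 2:
  f(0.549196) = -0.028218
  f'(0.549196) = 1.577414
  x_2 = 0.549196 - (-0.028218)/1.577414 = 0.567085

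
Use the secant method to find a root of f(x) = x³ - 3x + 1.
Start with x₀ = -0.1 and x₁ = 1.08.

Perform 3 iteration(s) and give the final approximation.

f(x) = x³ - 3x + 1
x₀ = -0.1, x₁ = 1.08

Secant formula: x_{n+1} = x_n - f(x_n)(x_n - x_{n-1})/(f(x_n) - f(x_{n-1}))

Iteration 1:
  f(-0.100000) = 1.299000
  f(1.080000) = -0.980288
  x_2 = 1.080000 - (-0.980288)×(1.080000 - (-0.100000))/(-0.980288 - 1.299000)
       = 0.572499
Iteration 2:
  f(1.080000) = -0.980288
  f(0.572499) = -0.529859
  x_3 = 0.572499 - (-0.529859)×(0.572499 - 1.080000)/(-0.529859 - (-0.980288))
       = -0.024494
Iteration 3:
  f(0.572499) = -0.529859
  f(-0.024494) = 1.073467
  x_4 = -0.024494 - 1.073467×(-0.024494 - 0.572499)/(1.073467 - (-0.529859))
       = 0.375208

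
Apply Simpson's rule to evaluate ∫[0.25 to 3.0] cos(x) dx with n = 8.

f(x) = cos(x)
a = 0.25, b = 3.0, n = 8
h = (b - a)/n = 0.343750

Simpson's rule: (h/3)[f(x₀) + 4f(x₁) + 2f(x₂) + ... + f(xₙ)]

x_0 = 0.2500, f(x_0) = 0.968912, coefficient = 1
x_1 = 0.5938, f(x_1) = 0.828848, coefficient = 4
x_2 = 0.9375, f(x_2) = 0.591805, coefficient = 2
x_3 = 1.2812, f(x_3) = 0.285517, coefficient = 4
x_4 = 1.6250, f(x_4) = -0.054177, coefficient = 2
x_5 = 1.9688, f(x_5) = -0.387533, coefficient = 4
x_6 = 2.3125, f(x_6) = -0.675545, coefficient = 2
x_7 = 2.6562, f(x_7) = -0.884515, coefficient = 4
x_8 = 3.0000, f(x_8) = -0.989992, coefficient = 1

I ≈ (0.343750/3) × -0.927642 = -0.106292
Exact value: -0.106284
Error: 0.000008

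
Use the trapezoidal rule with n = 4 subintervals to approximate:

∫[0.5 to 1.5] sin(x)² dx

f(x) = sin(x)²
a = 0.5, b = 1.5, n = 4
h = (b - a)/n = 0.250000

Trapezoidal rule: (h/2)[f(x₀) + 2f(x₁) + 2f(x₂) + ... + f(xₙ)]

x_0 = 0.5000, f(x_0) = 0.229849, coefficient = 1
x_1 = 0.7500, f(x_1) = 0.464631, coefficient = 2
x_2 = 1.0000, f(x_2) = 0.708073, coefficient = 2
x_3 = 1.2500, f(x_3) = 0.900572, coefficient = 2
x_4 = 1.5000, f(x_4) = 0.994996, coefficient = 1

I ≈ (0.250000/2) × 5.371398 = 0.671425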